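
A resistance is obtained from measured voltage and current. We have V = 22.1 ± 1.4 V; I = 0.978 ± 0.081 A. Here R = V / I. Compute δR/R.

Products/powers → add relative errors in quadrature, weighted by exponent:
  (1·δV/V)² = (1×0.0633)² = 0.00401;  (-1·δI/I)² = (-1×0.0828)² = 0.00686
δR/R = √(0.0109) = 0.104

0.104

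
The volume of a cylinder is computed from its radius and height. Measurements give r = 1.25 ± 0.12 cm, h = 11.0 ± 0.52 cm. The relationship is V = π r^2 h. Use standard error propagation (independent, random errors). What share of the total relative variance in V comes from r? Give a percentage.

94.3%

(δV/V)² = (2·δr/r)² + (1·δh/h)²
  r term: (2×0.0960)² = 0.0369
  h term: (1×0.0473)² = 0.00223
Total = 0.0391. Share from r = 0.0369/0.0391 = 0.943.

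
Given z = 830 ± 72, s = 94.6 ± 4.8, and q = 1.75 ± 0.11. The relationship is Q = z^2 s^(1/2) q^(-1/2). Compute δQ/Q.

0.178

Since Q is a product/quotient, work with relative uncertainties:
  (2·δz/z)² = (2×0.0867)² = 0.0301;  (½·δs/s)² = (0.5×0.0507)² = 0.000644;  (−½·δq/q)² = (-0.5×0.0629)² = 0.000988
δQ/Q = √(0.0317) = 0.178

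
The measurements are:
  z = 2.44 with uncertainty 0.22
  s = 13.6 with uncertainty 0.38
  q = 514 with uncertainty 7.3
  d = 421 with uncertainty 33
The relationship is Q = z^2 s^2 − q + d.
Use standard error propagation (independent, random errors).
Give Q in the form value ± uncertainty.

1010 ± 211

Let p = z^2·s^2 = 1100. δp/p = √((2·δz/z)² + (2·δs/s)²) = √(0.0325 + 0.00312) = 0.189, so δp = 208.
Q = p − q + d: δQ = √(δp² + δq² + δd²) = √(43200 + 53.3 + 1090) = 211
Q = 1010.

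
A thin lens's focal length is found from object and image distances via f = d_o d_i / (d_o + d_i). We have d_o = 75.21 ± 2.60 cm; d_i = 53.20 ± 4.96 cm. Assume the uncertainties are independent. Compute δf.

∂f/∂d_o = (d_i/(d_o+d_i))² = 0.172;  ∂f/∂d_i = (d_o/(d_o+d_i))² = 0.343
δf = √((∂f/∂d_o · δd_o)² + (∂f/∂d_i · δd_i)²) = √(0.199 + 2.90) = 1.76 cm

1.76 cm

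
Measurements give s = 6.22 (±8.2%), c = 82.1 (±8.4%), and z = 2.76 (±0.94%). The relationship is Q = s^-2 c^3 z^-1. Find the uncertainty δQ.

1560

Products/powers → add relative errors in quadrature, weighted by exponent:
  (-2·δs/s)² = (-2×0.0820)² = 0.0269;  (3·δc/c)² = (3×0.0840)² = 0.0635;  (-1·δz/z)² = (-1×0.00940)² = 8.84e-05
δQ/Q = √(0.0905) = 0.301
Q = 5180, so δQ = 0.301 × 5180 = 1560.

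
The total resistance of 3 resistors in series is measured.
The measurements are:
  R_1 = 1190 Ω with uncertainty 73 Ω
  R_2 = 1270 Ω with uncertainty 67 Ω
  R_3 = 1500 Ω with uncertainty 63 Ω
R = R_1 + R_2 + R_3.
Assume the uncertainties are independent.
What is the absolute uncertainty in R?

117 Ω

Absolute uncertainties add in quadrature for a linear combination:
  (δR_1)² = 5330;  (δR_2)² = 4490;  (δR_3)² = 3970
δR = √(13800) = 117 Ω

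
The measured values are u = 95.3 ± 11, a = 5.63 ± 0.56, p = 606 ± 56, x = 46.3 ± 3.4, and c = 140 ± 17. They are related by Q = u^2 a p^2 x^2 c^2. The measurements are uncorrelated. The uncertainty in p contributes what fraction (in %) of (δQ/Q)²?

19.2%

(δQ/Q)² = (2·δu/u)² + (1·δa/a)² + (2·δp/p)² + (2·δx/x)² + (2·δc/c)²
  u term: (2×0.115)² = 0.0533
  a term: (1×0.0995)² = 0.00989
  p term: (2×0.0924)² = 0.0342
  x term: (2×0.0734)² = 0.0216
  c term: (2×0.121)² = 0.0590
Total = 0.178. Share from p = 0.0342/0.178 = 0.192.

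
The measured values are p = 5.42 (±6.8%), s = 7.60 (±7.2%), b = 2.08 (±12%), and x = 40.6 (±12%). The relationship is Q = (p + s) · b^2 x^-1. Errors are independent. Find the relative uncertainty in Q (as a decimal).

Let u = p + s = 13.0. δu = √(δp² + δs²) = √(0.136 + 0.299) = 0.660, so δu/u = 0.0507.
Q is then a monomial in u, b, x:
δQ/Q = √((δu/u)² + (2·δb/b)² + (-1·δx/x)²) = √(0.00257 + 0.0576 + 0.0144) = 0.273

0.273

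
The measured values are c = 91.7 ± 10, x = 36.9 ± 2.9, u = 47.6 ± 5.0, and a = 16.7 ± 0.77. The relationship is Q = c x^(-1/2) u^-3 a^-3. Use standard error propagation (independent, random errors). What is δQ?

1.09e-08

Products/powers → add relative errors in quadrature, weighted by exponent:
  (1·δc/c)² = (1×0.109)² = 0.0119;  (−½·δx/x)² = (-0.5×0.0786)² = 0.00154;  (-3·δu/u)² = (-3×0.105)² = 0.0993;  (-3·δa/a)² = (-3×0.0461)² = 0.0191
δQ/Q = √(0.132) = 0.363
Q = 3.01e-08, so δQ = 0.363 × 3.01e-08 = 1.09e-08.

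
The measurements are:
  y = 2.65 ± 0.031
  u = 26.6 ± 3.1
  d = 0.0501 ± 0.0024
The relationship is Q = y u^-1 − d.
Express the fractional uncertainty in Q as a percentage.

24.1%

Let p = y·u^-1 = 0.0996. δp/p = √((1·δy/y)² + (-1·δu/u)²) = √(0.000137 + 0.0136) = 0.117, so δp = 0.0117.
Q = p − d: δQ = √(δp² + δd²) = √(0.000136 + 5.76e-06) = 0.0119
Q = 0.0495, so δQ/Q = 0.0119/0.0495 = 0.241.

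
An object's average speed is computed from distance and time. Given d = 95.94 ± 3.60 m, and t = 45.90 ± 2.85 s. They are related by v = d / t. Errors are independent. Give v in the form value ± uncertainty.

2.090 ± 0.152 m/s

Products/powers → add relative errors in quadrature, weighted by exponent:
  (1·δd/d)² = (1×0.0375)² = 0.00141;  (-1·δt/t)² = (-1×0.0621)² = 0.00386
δv/v = √(0.00526) = 0.0725
v = 2.090 m/s, so δv = 0.0725 × 2.090 = 0.152 m/s.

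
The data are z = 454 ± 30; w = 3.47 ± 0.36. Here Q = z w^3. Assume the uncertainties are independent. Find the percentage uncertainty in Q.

31.8%

Each factor contributes (exponent × relative error)² to (δQ/Q)²:
  (1·δz/z)² = (1×0.0661)² = 0.00437;  (3·δw/w)² = (3×0.104)² = 0.0969
δQ/Q = √(0.101) = 0.318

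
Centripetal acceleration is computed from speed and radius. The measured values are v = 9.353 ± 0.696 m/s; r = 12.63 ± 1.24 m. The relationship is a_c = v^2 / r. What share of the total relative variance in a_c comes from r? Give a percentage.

30.3%

(δa_c/a_c)² = (2·δv/v)² + (-1·δr/r)²
  v term: (2×0.0744)² = 0.0222
  r term: (-1×0.0982)² = 0.00964
Total = 0.0318. Share from r = 0.00964/0.0318 = 0.303.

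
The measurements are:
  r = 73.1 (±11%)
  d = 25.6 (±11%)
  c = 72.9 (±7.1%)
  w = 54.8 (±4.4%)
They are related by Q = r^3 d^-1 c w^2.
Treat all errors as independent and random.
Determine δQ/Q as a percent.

Relative error in a monomial: (δQ/Q)² = Σ (nᵢ · δxᵢ/xᵢ)².
  (3·δr/r)² = (3×0.110)² = 0.109;  (-1·δd/d)² = (-1×0.110)² = 0.0121;  (1·δc/c)² = (1×0.0710)² = 0.00504;  (2·δw/w)² = (2×0.0440)² = 0.00774
δQ/Q = √(0.134) = 0.366

36.6%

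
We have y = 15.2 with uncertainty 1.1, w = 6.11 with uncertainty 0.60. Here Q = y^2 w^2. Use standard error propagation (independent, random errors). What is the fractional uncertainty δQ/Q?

0.244

For a monomial Q ∝ y^2, w^2, fractional errors add in quadrature:
  (2·δy/y)² = (2×0.0724)² = 0.0209;  (2·δw/w)² = (2×0.0982)² = 0.0386
δQ/Q = √(0.0595) = 0.244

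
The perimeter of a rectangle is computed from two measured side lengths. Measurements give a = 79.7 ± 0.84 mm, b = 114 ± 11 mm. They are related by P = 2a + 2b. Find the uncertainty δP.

22.1 mm

For a sum/difference, combine absolute errors in quadrature:
  (2·δa)² = 2.82;  (2·δb)² = 484
δP = √(487) = 22.1 mm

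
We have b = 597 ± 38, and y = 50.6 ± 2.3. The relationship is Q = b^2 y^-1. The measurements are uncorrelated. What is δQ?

952

Each factor contributes (exponent × relative error)² to (δQ/Q)²:
  (2·δb/b)² = (2×0.0637)² = 0.0162;  (-1·δy/y)² = (-1×0.0455)² = 0.00207
δQ/Q = √(0.0183) = 0.135
Q = 7040, so δQ = 0.135 × 7040 = 952.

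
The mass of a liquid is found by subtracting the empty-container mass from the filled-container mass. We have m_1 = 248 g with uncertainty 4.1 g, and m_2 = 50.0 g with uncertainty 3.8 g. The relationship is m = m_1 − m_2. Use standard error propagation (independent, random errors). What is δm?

5.59 g

m is a linear combination, so absolute uncertainties add in quadrature:
  (δm_1)² = 16.8;  (δm_2)² = 14.4
δm = √(31.2) = 5.59 g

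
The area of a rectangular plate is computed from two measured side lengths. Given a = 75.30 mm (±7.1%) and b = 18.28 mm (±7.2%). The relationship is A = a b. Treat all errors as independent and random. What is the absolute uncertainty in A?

139 mm^2

Relative error in a monomial: (δA/A)² = Σ (nᵢ · δxᵢ/xᵢ)².
  (1·δa/a)² = (1×0.0710)² = 0.00504;  (1·δb/b)² = (1×0.0720)² = 0.00518
δA/A = √(0.0102) = 0.101
A = 1376 mm^2, so δA = 0.101 × 1376 = 139 mm^2.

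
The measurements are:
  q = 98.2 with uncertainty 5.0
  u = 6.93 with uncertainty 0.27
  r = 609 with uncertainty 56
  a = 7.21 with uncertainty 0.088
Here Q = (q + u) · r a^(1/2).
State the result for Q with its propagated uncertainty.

Let w = q + u = 105. δw = √(δq² + δu²) = √(25.0 + 0.0729) = 5.01, so δw/w = 0.0476.
Q is then a monomial in w, r, a:
δQ/Q = √((δw/w)² + (1·δr/r)² + (½·δa/a)²) = √(0.00227 + 0.00846 + 3.72e-05) = 0.104
Q = 1.72e+05, so δQ = 0.104 × 1.72e+05 = 17800.

(1.72 ± 0.178) × 10^5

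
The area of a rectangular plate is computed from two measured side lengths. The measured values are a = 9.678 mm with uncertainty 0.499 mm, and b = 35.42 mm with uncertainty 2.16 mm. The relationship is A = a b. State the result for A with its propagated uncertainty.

Products/powers → add relative errors in quadrature, weighted by exponent:
  (1·δa/a)² = (1×0.0516)² = 0.00266;  (1·δb/b)² = (1×0.0610)² = 0.00372
δA/A = √(0.00638) = 0.0799
A = 342.8 mm^2, so δA = 0.0799 × 342.8 = 27.4 mm^2.

342.8 ± 27.4 mm^2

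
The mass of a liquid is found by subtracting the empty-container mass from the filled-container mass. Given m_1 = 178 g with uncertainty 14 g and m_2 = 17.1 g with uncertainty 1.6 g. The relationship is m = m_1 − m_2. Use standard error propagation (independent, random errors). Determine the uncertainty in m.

Sums and differences: (δm)² = Σ (cᵢ δxᵢ)².
  (δm_1)² = 196;  (δm_2)² = 2.56
δm = √(199) = 14.1 g

14.1 g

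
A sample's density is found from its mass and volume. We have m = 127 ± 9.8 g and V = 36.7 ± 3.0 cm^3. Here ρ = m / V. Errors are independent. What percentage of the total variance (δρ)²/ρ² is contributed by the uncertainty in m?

(δρ/ρ)² = (1·δm/m)² + (-1·δV/V)²
  m term: (1×0.0772)² = 0.00595
  V term: (-1×0.0817)² = 0.00668
Total = 0.0126. Share from m = 0.00595/0.0126 = 0.471.

47.1%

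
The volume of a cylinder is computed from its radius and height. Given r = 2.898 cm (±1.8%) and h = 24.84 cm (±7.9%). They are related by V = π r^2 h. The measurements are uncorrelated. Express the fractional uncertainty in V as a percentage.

Since V is a product/quotient, work with relative uncertainties:
  (2·δr/r)² = (2×0.0180)² = 0.00130;  (1·δh/h)² = (1×0.0790)² = 0.00624
δV/V = √(0.00754) = 0.0868

8.68%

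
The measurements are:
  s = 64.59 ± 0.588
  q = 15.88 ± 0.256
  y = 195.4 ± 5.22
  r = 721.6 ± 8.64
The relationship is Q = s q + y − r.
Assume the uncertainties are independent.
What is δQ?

Let p = s·q = 1026. δp/p = √((1·δs/s)² + (1·δq/q)²) = √(8.29e-05 + 0.000260) = 0.0185, so δp = 19.0.
Q = p + y − r: δQ = √(δp² + δy² + δr²) = √(361 + 27.2 + 74.6) = 21.5

21.5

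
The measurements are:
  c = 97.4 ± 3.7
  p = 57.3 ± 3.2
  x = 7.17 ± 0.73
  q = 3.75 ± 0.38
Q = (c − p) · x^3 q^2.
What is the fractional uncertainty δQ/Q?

Let u = c − p = 40.1. δu = √(δc² + δp²) = √(13.7 + 10.2) = 4.89, so δu/u = 0.122.
Q is then a monomial in u, x, q:
δQ/Q = √((δu/u)² + (3·δx/x)² + (2·δq/q)²) = √(0.0149 + 0.0933 + 0.0411) = 0.386

0.386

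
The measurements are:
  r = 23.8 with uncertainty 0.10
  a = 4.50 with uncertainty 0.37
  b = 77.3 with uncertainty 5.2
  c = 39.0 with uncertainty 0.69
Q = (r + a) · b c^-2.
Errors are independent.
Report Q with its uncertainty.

1.44 ± 0.111

Let u = r + a = 28.3. δu = √(δr² + δa²) = √(0.0100 + 0.137) = 0.383, so δu/u = 0.0135.
Q is then a monomial in u, b, c:
δQ/Q = √((δu/u)² + (1·δb/b)² + (-2·δc/c)²) = √(0.000183 + 0.00453 + 0.00125) = 0.0772
Q = 1.44, so δQ = 0.0772 × 1.44 = 0.111.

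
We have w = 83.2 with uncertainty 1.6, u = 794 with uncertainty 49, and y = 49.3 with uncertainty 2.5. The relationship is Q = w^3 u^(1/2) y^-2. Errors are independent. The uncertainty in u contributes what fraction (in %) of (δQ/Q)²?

(δQ/Q)² = (3·δw/w)² + (½·δu/u)² + (-2·δy/y)²
  w term: (3×0.0192)² = 0.00333
  u term: (0.5×0.0617)² = 0.000952
  y term: (-2×0.0507)² = 0.0103
Total = 0.0146. Share from u = 0.000952/0.0146 = 0.0654.

6.54%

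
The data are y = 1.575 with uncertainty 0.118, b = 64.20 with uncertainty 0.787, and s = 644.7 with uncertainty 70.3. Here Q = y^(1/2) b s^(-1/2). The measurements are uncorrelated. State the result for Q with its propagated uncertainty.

3.173 ± 0.213

For a monomial Q ∝ y^(1/2), b, s^(-1/2), fractional errors add in quadrature:
  (½·δy/y)² = (0.5×0.0749)² = 0.00140;  (1·δb/b)² = (1×0.0123)² = 0.000150;  (−½·δs/s)² = (-0.5×0.109)² = 0.00297
δQ/Q = √(0.00453) = 0.0673
Q = 3.173, so δQ = 0.0673 × 3.173 = 0.213.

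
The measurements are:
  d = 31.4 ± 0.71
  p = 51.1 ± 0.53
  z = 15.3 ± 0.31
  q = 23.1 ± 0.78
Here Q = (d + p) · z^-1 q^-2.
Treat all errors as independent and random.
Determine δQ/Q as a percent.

Let u = d + p = 82.5. δu = √(δd² + δp²) = √(0.504 + 0.281) = 0.886, so δu/u = 0.0107.
Q is then a monomial in u, z, q:
δQ/Q = √((δu/u)² + (-1·δz/z)² + (-2·δq/q)²) = √(0.000115 + 0.000411 + 0.00456) = 0.0713

7.13%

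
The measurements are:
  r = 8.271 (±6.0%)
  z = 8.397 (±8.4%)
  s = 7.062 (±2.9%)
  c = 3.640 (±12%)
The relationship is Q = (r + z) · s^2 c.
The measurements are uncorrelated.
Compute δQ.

433

Let u = r + z = 16.67. δu = √(δr² + δz²) = √(0.246 + 0.498) = 0.862, so δu/u = 0.0517.
Q is then a monomial in u, s, c:
δQ/Q = √((δu/u)² + (2·δs/s)² + (1·δc/c)²) = √(0.00268 + 0.00336 + 0.0144) = 0.143
Q = 3026, so δQ = 0.143 × 3026 = 433.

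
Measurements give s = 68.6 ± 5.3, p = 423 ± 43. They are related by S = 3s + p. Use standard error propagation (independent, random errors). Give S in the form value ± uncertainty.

629 ± 45.8

For a sum/difference, combine absolute errors in quadrature:
  (3·δs)² = 253;  (δp)² = 1850
δS = √(2100) = 45.8
S = 629.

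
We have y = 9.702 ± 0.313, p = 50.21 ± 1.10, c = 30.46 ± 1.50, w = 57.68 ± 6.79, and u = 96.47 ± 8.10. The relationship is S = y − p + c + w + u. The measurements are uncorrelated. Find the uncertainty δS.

For a sum/difference, combine absolute errors in quadrature:
  (δy)² = 0.0980;  (δp)² = 1.21;  (δc)² = 2.25;  (δw)² = 46.1;  (δu)² = 65.6
δS = √(115) = 10.7

10.7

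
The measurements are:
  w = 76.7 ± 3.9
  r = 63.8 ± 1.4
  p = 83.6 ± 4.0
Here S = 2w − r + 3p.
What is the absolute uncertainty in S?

14.4

Sums and differences: (δS)² = Σ (cᵢ δxᵢ)².
  (2·δw)² = 60.8;  (δr)² = 1.96;  (3·δp)² = 144
δS = √(207) = 14.4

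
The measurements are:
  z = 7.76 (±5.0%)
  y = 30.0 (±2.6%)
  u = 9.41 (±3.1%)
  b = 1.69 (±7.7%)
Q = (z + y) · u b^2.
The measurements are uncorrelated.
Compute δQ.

161

Let w = z + y = 37.8. δw = √(δz² + δy²) = √(0.151 + 0.608) = 0.871, so δw/w = 0.0231.
Q is then a monomial in w, u, b:
δQ/Q = √((δw/w)² + (1·δu/u)² + (2·δb/b)²) = √(0.000532 + 0.000961 + 0.0237) = 0.159
Q = 1010, so δQ = 0.159 × 1010 = 161.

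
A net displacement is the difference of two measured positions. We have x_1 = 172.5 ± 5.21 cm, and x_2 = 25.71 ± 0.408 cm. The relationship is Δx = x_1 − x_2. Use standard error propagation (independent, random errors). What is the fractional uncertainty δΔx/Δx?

For a sum/difference, combine absolute errors in quadrature:
  (δx_1)² = 27.1;  (δx_2)² = 0.166
δΔx = √(27.3) = 5.23 cm
Δx = 146.8 cm, so δΔx/Δx = 5.23/146.8 = 0.0356.

0.0356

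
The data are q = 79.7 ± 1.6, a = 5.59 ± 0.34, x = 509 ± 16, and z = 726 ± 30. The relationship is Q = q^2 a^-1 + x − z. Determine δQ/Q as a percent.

Let p = q^2·a^-1 = 1140. δp/p = √((2·δq/q)² + (-1·δa/a)²) = √(0.00161 + 0.00370) = 0.0729, so δp = 82.8.
Q = p + x − z: δQ = √(δp² + δx² + δz²) = √(6860 + 256 + 900) = 89.5
Q = 919, so δQ/Q = 89.5/919 = 0.0974.

9.74%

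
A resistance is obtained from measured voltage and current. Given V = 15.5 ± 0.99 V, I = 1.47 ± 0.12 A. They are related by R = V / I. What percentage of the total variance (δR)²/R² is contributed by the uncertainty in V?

38.0%

(δR/R)² = (1·δV/V)² + (-1·δI/I)²
  V term: (1×0.0639)² = 0.00408
  I term: (-1×0.0816)² = 0.00666
Total = 0.0107. Share from V = 0.00408/0.0107 = 0.380.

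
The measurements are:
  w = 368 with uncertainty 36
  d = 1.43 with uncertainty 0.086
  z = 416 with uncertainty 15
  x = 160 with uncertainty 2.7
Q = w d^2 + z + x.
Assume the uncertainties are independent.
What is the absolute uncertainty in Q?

118

Let p = w·d^2 = 753. δp/p = √((1·δw/w)² + (2·δd/d)²) = √(0.00957 + 0.0145) = 0.155, so δp = 117.
Q = p + z + x: δQ = √(δp² + δz² + δx²) = √(13600 + 225 + 7.29) = 118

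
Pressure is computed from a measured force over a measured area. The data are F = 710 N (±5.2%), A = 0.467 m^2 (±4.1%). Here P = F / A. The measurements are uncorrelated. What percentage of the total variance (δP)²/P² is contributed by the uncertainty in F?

(δP/P)² = (1·δF/F)² + (-1·δA/A)²
  F term: (1×0.0520)² = 0.00270
  A term: (-1×0.0410)² = 0.00168
Total = 0.00439. Share from F = 0.00270/0.00439 = 0.617.

61.7%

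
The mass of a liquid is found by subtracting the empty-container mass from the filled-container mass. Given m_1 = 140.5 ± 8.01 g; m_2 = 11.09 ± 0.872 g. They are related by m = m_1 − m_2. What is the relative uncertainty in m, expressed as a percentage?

m is a linear combination, so absolute uncertainties add in quadrature:
  (δm_1)² = 64.2;  (δm_2)² = 0.760
δm = √(64.9) = 8.06 g
m = 129.4 g, so δm/m = 8.06/129.4 = 0.0623.

6.23%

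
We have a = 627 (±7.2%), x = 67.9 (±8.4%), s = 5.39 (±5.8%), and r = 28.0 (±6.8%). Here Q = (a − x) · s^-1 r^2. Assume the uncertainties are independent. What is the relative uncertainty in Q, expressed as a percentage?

16.9%

Let u = a − x = 559. δu = √(δa² + δx²) = √(2040 + 32.5) = 45.5, so δu/u = 0.0814.
Q is then a monomial in u, s, r:
δQ/Q = √((δu/u)² + (-1·δs/s)² + (2·δr/r)²) = √(0.00662 + 0.00336 + 0.0185) = 0.169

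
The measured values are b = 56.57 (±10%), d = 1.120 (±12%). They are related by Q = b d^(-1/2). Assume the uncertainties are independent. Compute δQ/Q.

Q is a product of powers, so relative uncertainties combine in quadrature:
  (1·δb/b)² = (1×0.100)² = 0.0100;  (−½·δd/d)² = (-0.5×0.120)² = 0.00360
δQ/Q = √(0.0136) = 0.117

0.117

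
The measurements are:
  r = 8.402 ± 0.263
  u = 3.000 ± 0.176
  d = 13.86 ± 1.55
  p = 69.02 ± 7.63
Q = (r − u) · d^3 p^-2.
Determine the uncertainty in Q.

Let w = r − u = 5.402. δw = √(δr² + δu²) = √(0.0692 + 0.0310) = 0.316, so δw/w = 0.0586.
Q is then a monomial in w, d, p:
δQ/Q = √((δw/w)² + (3·δd/d)² + (-2·δp/p)²) = √(0.00343 + 0.113 + 0.0489) = 0.406
Q = 3.019, so δQ = 0.406 × 3.019 = 1.23.

1.23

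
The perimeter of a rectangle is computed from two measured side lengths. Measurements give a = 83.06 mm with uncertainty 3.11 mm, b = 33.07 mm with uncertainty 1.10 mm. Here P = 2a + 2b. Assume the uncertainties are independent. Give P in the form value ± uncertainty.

For a sum/difference, combine absolute errors in quadrature:
  (2·δa)² = 38.7;  (2·δb)² = 4.84
δP = √(43.5) = 6.60 mm
P = 232.3 mm.

232.3 ± 6.60 mm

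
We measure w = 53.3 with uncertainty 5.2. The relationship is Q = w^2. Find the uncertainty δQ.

Q ∝ w^2, so δQ/Q = |2| · δw/w = 2 × 0.0976 = 0.195.
Q = 2840, so δQ = 0.195 × 2840 = 554.

554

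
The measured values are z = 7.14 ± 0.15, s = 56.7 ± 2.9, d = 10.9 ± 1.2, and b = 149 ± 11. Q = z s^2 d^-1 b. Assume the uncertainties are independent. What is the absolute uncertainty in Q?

Q is a product of powers, so relative uncertainties combine in quadrature:
  (1·δz/z)² = (1×0.0210)² = 0.000441;  (2·δs/s)² = (2×0.0511)² = 0.0105;  (-1·δd/d)² = (-1×0.110)² = 0.0121;  (1·δb/b)² = (1×0.0738)² = 0.00545
δQ/Q = √(0.0285) = 0.169
Q = 3.14e+05, so δQ = 0.169 × 3.14e+05 = 52900.

52900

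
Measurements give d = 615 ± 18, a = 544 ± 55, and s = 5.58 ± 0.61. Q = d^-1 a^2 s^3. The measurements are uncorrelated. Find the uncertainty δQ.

Q is a product of powers, so relative uncertainties combine in quadrature:
  (-1·δd/d)² = (-1×0.0293)² = 0.000857;  (2·δa/a)² = (2×0.101)² = 0.0409;  (3·δs/s)² = (3×0.109)² = 0.108
δQ/Q = √(0.149) = 0.386
Q = 83600, so δQ = 0.386 × 83600 = 32300.

32300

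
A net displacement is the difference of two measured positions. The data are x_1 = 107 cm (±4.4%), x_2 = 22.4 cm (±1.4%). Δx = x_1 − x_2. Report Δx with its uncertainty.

84.6 ± 4.72 cm

Absolute uncertainties add in quadrature for a linear combination:
  (δx_1)² = 22.2;  (δx_2)² = 0.0983
δΔx = √(22.3) = 4.72 cm
Δx = 84.6 cm.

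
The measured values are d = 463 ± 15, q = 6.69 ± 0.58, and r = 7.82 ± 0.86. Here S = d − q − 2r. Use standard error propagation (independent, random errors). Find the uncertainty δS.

15.1

Absolute uncertainties add in quadrature for a linear combination:
  (δd)² = 225;  (δq)² = 0.336;  (2·δr)² = 2.96
δS = √(228) = 15.1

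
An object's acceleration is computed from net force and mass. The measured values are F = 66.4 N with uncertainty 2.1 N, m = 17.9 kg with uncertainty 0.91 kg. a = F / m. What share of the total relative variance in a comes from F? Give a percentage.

27.9%

(δa/a)² = (1·δF/F)² + (-1·δm/m)²
  F term: (1×0.0316)² = 0.00100
  m term: (-1×0.0508)² = 0.00258
Total = 0.00358. Share from F = 0.00100/0.00358 = 0.279.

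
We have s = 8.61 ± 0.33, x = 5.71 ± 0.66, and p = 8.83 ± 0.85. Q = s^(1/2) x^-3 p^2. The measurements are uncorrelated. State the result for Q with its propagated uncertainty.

1.23 ± 0.488

Products/powers → add relative errors in quadrature, weighted by exponent:
  (½·δs/s)² = (0.5×0.0383)² = 0.000367;  (-3·δx/x)² = (-3×0.116)² = 0.120;  (2·δp/p)² = (2×0.0963)² = 0.0371
δQ/Q = √(0.158) = 0.397
Q = 1.23, so δQ = 0.397 × 1.23 = 0.488.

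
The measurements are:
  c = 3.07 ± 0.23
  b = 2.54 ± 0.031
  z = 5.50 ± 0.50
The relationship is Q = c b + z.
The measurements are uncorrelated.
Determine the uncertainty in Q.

0.775

Let p = c·b = 7.80. δp/p = √((1·δc/c)² + (1·δb/b)²) = √(0.00561 + 0.000149) = 0.0759, so δp = 0.592.
Q = p + z: δQ = √(δp² + δz²) = √(0.350 + 0.250) = 0.775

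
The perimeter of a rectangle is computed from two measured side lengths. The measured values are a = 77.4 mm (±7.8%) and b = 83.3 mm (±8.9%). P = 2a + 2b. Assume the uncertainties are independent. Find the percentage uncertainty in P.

P is a linear combination, so absolute uncertainties add in quadrature:
  (2·δa)² = 146;  (2·δb)² = 220
δP = √(366) = 19.1 mm
P = 321 mm, so δP/P = 19.1/321 = 0.0595.

5.95%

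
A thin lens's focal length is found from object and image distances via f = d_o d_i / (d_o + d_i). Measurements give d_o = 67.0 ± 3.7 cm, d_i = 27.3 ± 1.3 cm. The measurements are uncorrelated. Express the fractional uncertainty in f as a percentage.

3.74%

∂f/∂d_o = (d_i/(d_o+d_i))² = 0.0838;  ∂f/∂d_i = (d_o/(d_o+d_i))² = 0.505
δf = √((∂f/∂d_o · δd_o)² + (∂f/∂d_i · δd_i)²) = √(0.0962 + 0.431) = 0.726 cm
f = 19.4 cm, so δf/f = 0.726/19.4 = 0.0374.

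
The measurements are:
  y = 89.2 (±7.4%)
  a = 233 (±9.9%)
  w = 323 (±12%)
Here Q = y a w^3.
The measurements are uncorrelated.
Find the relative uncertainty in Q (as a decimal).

Products/powers → add relative errors in quadrature, weighted by exponent:
  (1·δy/y)² = (1×0.0740)² = 0.00548;  (1·δa/a)² = (1×0.0990)² = 0.00980;  (3·δw/w)² = (3×0.120)² = 0.130
δQ/Q = √(0.145) = 0.381

0.381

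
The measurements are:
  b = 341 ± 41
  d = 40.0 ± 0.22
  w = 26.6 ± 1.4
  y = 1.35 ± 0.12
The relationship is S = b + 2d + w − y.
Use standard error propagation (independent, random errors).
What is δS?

41.0

Each term contributes (cᵢ δxᵢ)² to (δS)²:
  (δb)² = 1680;  (2·δd)² = 0.194;  (δw)² = 1.96;  (δy)² = 0.0144
δS = √(1680) = 41.0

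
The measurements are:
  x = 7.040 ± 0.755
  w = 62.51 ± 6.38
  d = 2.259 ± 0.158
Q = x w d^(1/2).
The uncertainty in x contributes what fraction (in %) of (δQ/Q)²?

(δQ/Q)² = (1·δx/x)² + (1·δw/w)² + (½·δd/d)²
  x term: (1×0.107)² = 0.0115
  w term: (1×0.102)² = 0.0104
  d term: (0.5×0.0699)² = 0.00122
Total = 0.0231. Share from x = 0.0115/0.0231 = 0.497.

49.7%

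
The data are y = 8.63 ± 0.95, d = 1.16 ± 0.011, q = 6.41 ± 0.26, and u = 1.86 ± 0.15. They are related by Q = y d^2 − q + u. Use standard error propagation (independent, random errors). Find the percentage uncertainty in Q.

18.9%

Let p = y·d^2 = 11.6. δp/p = √((1·δy/y)² + (2·δd/d)²) = √(0.0121 + 0.000360) = 0.112, so δp = 1.30.
Q = p − q + u: δQ = √(δp² + δq² + δu²) = √(1.68 + 0.0676 + 0.0225) = 1.33
Q = 7.06, so δQ/Q = 1.33/7.06 = 0.189.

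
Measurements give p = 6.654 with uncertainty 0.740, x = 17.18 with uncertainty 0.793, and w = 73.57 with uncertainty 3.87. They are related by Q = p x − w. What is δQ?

Let h = p·x = 114.3. δh/h = √((1·δp/p)² + (1·δx/x)²) = √(0.0124 + 0.00213) = 0.120, so δh = 13.8.
Q = h − w: δQ = √(δh² + δw²) = √(189 + 15.0) = 14.3

14.3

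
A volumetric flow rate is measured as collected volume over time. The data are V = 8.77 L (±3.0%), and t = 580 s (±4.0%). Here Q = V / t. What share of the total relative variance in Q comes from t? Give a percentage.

(δQ/Q)² = (1·δV/V)² + (-1·δt/t)²
  V term: (1×0.0300)² = 0.000900
  t term: (-1×0.0400)² = 0.00160
Total = 0.00250. Share from t = 0.00160/0.00250 = 0.640.

64.0%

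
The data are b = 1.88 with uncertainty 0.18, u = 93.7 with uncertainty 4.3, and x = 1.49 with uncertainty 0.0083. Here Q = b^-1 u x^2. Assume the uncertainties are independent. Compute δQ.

11.8

Q is a product of powers, so relative uncertainties combine in quadrature:
  (-1·δb/b)² = (-1×0.0957)² = 0.00917;  (1·δu/u)² = (1×0.0459)² = 0.00211;  (2·δx/x)² = (2×0.00557)² = 0.000124
δQ/Q = √(0.0114) = 0.107
Q = 111, so δQ = 0.107 × 111 = 11.8.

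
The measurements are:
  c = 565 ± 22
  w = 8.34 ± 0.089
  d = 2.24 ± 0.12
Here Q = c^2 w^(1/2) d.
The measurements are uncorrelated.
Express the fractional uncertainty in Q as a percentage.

9.47%

Each factor contributes (exponent × relative error)² to (δQ/Q)²:
  (2·δc/c)² = (2×0.0389)² = 0.00606;  (½·δw/w)² = (0.5×0.0107)² = 2.85e-05;  (1·δd/d)² = (1×0.0536)² = 0.00287
δQ/Q = √(0.00896) = 0.0947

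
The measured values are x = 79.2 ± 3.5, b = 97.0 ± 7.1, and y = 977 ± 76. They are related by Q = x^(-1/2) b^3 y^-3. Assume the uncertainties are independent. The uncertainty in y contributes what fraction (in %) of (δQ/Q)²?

(δQ/Q)² = (−½·δx/x)² + (3·δb/b)² + (-3·δy/y)²
  x term: (-0.5×0.0442)² = 0.000488
  b term: (3×0.0732)² = 0.0482
  y term: (-3×0.0778)² = 0.0545
Total = 0.103. Share from y = 0.0545/0.103 = 0.528.

52.8%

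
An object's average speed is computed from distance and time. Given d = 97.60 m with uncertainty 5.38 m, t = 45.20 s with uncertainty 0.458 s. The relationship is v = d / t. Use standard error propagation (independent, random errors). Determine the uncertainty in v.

Each factor contributes (exponent × relative error)² to (δv/v)²:
  (1·δd/d)² = (1×0.0551)² = 0.00304;  (-1·δt/t)² = (-1×0.0101)² = 0.000103
δv/v = √(0.00314) = 0.0560
v = 2.159 m/s, so δv = 0.0560 × 2.159 = 0.121 m/s.

0.121 m/s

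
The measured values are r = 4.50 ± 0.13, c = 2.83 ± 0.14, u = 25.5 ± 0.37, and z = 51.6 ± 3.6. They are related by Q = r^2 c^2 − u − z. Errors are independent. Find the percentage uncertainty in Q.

22.3%

Let p = r^2·c^2 = 162. δp/p = √((2·δr/r)² + (2·δc/c)²) = √(0.00334 + 0.00979) = 0.115, so δp = 18.6.
Q = p − u − z: δQ = √(δp² + δu² + δz²) = √(345 + 0.137 + 13.0) = 18.9
Q = 85.1, so δQ/Q = 18.9/85.1 = 0.223.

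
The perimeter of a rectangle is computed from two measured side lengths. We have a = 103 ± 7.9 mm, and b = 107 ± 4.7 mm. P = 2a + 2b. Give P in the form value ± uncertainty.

Sums and differences: (δP)² = Σ (cᵢ δxᵢ)².
  (2·δa)² = 250;  (2·δb)² = 88.4
δP = √(338) = 18.4 mm
P = 420 mm.

420 ± 18.4 mm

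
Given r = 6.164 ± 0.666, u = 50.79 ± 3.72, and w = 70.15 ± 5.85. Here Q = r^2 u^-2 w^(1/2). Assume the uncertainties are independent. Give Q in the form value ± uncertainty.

0.1234 ± 0.0326

Relative error in a monomial: (δQ/Q)² = Σ (nᵢ · δxᵢ/xᵢ)².
  (2·δr/r)² = (2×0.108)² = 0.0467;  (-2·δu/u)² = (-2×0.0732)² = 0.0215;  (½·δw/w)² = (0.5×0.0834)² = 0.00174
δQ/Q = √(0.0699) = 0.264
Q = 0.1234, so δQ = 0.264 × 0.1234 = 0.0326.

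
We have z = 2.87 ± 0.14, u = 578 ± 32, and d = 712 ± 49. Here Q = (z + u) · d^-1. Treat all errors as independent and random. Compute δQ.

0.0719

Let w = z + u = 581. δw = √(δz² + δu²) = √(0.0196 + 1020) = 32.0, so δw/w = 0.0551.
Q is then a monomial in w, d:
δQ/Q = √((δw/w)² + (-1·δd/d)²) = √(0.00303 + 0.00474) = 0.0882
Q = 0.816, so δQ = 0.0882 × 0.816 = 0.0719.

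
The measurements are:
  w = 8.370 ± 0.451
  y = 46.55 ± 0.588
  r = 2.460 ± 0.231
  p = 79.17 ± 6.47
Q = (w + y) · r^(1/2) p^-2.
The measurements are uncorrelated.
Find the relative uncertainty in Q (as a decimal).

0.171

Let u = w + y = 54.92. δu = √(δw² + δy²) = √(0.203 + 0.346) = 0.741, so δu/u = 0.0135.
Q is then a monomial in u, r, p:
δQ/Q = √((δu/u)² + (½·δr/r)² + (-2·δp/p)²) = √(0.000182 + 0.00220 + 0.0267) = 0.171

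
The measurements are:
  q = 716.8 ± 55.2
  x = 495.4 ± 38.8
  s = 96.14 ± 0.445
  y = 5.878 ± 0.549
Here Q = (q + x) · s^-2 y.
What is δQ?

0.0841

Let u = q + x = 1212. δu = √(δq² + δx²) = √(3050 + 1510) = 67.5, so δu/u = 0.0557.
Q is then a monomial in u, s, y:
δQ/Q = √((δu/u)² + (-2·δs/s)² + (1·δy/y)²) = √(0.00310 + 8.57e-05 + 0.00872) = 0.109
Q = 0.7709, so δQ = 0.109 × 0.7709 = 0.0841.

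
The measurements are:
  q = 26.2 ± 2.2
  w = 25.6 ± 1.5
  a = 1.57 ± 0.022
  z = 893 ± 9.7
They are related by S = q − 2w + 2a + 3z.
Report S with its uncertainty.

Sums and differences: (δS)² = Σ (cᵢ δxᵢ)².
  (δq)² = 4.84;  (2·δw)² = 9.00;  (2·δa)² = 0.00194;  (3·δz)² = 847
δS = √(861) = 29.3
S = 2660.

2660 ± 29.3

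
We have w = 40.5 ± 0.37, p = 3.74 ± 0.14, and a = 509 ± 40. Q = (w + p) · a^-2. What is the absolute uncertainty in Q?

2.69e-05

Let u = w + p = 44.2. δu = √(δw² + δp²) = √(0.137 + 0.0196) = 0.396, so δu/u = 0.00894.
Q is then a monomial in u, a:
δQ/Q = √((δu/u)² + (-2·δa/a)²) = √(8e-05 + 0.0247) = 0.157
Q = 0.000171, so δQ = 0.157 × 0.000171 = 2.69e-05.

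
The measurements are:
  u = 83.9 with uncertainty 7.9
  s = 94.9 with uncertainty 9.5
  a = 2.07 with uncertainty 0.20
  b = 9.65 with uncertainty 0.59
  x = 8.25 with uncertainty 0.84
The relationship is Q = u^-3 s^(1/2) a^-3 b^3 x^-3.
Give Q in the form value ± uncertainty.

Relative error in a monomial: (δQ/Q)² = Σ (nᵢ · δxᵢ/xᵢ)².
  (-3·δu/u)² = (-3×0.0942)² = 0.0798;  (½·δs/s)² = (0.5×0.100)² = 0.00251;  (-3·δa/a)² = (-3×0.0966)² = 0.0840;  (3·δb/b)² = (3×0.0611)² = 0.0336;  (-3·δx/x)² = (-3×0.102)² = 0.0933
δQ/Q = √(0.293) = 0.542
Q = 2.98e-06, so δQ = 0.542 × 2.98e-06 = 1.61e-06.

(2.98 ± 1.61) × 10^-6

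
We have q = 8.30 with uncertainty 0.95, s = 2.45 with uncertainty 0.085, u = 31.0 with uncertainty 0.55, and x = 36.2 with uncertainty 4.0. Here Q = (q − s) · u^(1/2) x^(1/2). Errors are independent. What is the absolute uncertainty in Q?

33.8

Let w = q − s = 5.85. δw = √(δq² + δs²) = √(0.902 + 0.00723) = 0.954, so δw/w = 0.163.
Q is then a monomial in w, u, x:
δQ/Q = √((δw/w)² + (½·δu/u)² + (½·δx/x)²) = √(0.0266 + 7.87e-05 + 0.00305) = 0.172
Q = 196, so δQ = 0.172 × 196 = 33.8.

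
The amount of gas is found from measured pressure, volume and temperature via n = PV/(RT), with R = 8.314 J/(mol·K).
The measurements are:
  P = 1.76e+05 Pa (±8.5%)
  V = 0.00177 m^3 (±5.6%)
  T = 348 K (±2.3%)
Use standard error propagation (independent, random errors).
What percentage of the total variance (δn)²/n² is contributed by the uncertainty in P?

(δn/n)² = (1·δP/P)² + (1·δV/V)² + (-1·δT/T)²
  P term: (1×0.0850)² = 0.00723
  V term: (1×0.0560)² = 0.00314
  T term: (-1×0.0230)² = 0.000529
Total = 0.0109. Share from P = 0.00723/0.0109 = 0.663.

66.3%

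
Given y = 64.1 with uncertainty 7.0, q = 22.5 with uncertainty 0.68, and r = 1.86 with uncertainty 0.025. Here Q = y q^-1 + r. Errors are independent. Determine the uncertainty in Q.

Let p = y·q^-1 = 2.85. δp/p = √((1·δy/y)² + (-1·δq/q)²) = √(0.0119 + 0.000913) = 0.113, so δp = 0.323.
Q = p + r: δQ = √(δp² + δr²) = √(0.104 + 0.000625) = 0.324

0.324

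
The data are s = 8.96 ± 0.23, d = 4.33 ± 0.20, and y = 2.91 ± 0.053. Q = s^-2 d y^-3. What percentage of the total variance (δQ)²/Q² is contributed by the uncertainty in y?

(δQ/Q)² = (-2·δs/s)² + (1·δd/d)² + (-3·δy/y)²
  s term: (-2×0.0257)² = 0.00264
  d term: (1×0.0462)² = 0.00213
  y term: (-3×0.0182)² = 0.00299
Total = 0.00775. Share from y = 0.00299/0.00775 = 0.385.

38.5%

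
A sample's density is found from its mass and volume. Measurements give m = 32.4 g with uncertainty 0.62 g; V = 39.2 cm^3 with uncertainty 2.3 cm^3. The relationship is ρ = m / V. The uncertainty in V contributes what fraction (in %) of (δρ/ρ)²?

(δρ/ρ)² = (1·δm/m)² + (-1·δV/V)²
  m term: (1×0.0191)² = 0.000366
  V term: (-1×0.0587)² = 0.00344
Total = 0.00381. Share from V = 0.00344/0.00381 = 0.904.

90.4%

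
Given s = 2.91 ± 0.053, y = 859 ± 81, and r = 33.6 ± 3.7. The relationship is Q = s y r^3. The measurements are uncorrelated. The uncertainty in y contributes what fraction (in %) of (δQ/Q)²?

(δQ/Q)² = (1·δs/s)² + (1·δy/y)² + (3·δr/r)²
  s term: (1×0.0182)² = 0.000332
  y term: (1×0.0943)² = 0.00889
  r term: (3×0.110)² = 0.109
Total = 0.118. Share from y = 0.00889/0.118 = 0.0751.

7.51%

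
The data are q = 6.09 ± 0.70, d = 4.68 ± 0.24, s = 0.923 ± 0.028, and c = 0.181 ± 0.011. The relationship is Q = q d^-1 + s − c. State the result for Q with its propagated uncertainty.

2.04 ± 0.167

Let p = q·d^-1 = 1.30. δp/p = √((1·δq/q)² + (-1·δd/d)²) = √(0.0132 + 0.00263) = 0.126, so δp = 0.164.
Q = p + s − c: δQ = √(δp² + δs² + δc²) = √(0.0268 + 0.000784 + 0.000121) = 0.167
Q = 2.04.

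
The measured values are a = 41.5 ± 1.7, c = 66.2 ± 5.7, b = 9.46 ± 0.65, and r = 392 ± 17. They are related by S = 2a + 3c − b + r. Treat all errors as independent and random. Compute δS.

24.4

Absolute uncertainties add in quadrature for a linear combination:
  (2·δa)² = 11.6;  (3·δc)² = 292;  (δb)² = 0.423;  (δr)² = 289
δS = √(593) = 24.4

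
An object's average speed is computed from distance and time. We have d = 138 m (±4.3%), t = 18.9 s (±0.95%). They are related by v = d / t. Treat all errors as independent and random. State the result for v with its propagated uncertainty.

Relative error in a monomial: (δv/v)² = Σ (nᵢ · δxᵢ/xᵢ)².
  (1·δd/d)² = (1×0.0430)² = 0.00185;  (-1·δt/t)² = (-1×0.00950)² = 9.02e-05
δv/v = √(0.00194) = 0.0440
v = 7.30 m/s, so δv = 0.0440 × 7.30 = 0.322 m/s.

7.30 ± 0.322 m/s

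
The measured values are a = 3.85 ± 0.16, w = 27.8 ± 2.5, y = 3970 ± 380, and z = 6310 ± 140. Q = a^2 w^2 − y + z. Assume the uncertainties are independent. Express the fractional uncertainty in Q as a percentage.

Let p = a^2·w^2 = 11500. δp/p = √((2·δa/a)² + (2·δw/w)²) = √(0.00691 + 0.0323) = 0.198, so δp = 2270.
Q = p − y + z: δQ = √(δp² + δy² + δz²) = √(5.15e+06 + 1.44e+05 + 19600) = 2310
Q = 13800, so δQ/Q = 2310/13800 = 0.167.

16.7%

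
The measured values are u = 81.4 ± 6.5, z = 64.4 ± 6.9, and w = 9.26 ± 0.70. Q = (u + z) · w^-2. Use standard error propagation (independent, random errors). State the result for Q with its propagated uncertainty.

1.70 ± 0.280

Let h = u + z = 146. δh = √(δu² + δz²) = √(42.2 + 47.6) = 9.48, so δh/h = 0.0650.
Q is then a monomial in h, w:
δQ/Q = √((δh/h)² + (-2·δw/w)²) = √(0.00423 + 0.0229) = 0.165
Q = 1.70, so δQ = 0.165 × 1.70 = 0.280.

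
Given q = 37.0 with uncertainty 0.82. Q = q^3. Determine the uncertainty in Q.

Relative error in a monomial: (δQ/Q)² = Σ (nᵢ · δxᵢ/xᵢ)².
  (3·δq/q)² = (3×0.0222)² = 0.00442
δQ/Q = √(0.00442) = 0.0665
Q = 50700, so δQ = 0.0665 × 50700 = 3370.

3370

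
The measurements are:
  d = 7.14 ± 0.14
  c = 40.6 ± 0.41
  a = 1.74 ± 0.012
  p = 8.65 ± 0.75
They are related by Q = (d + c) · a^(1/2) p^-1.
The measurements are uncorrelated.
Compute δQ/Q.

Let u = d + c = 47.7. δu = √(δd² + δc²) = √(0.0196 + 0.168) = 0.433, so δu/u = 0.00908.
Q is then a monomial in u, a, p:
δQ/Q = √((δu/u)² + (½·δa/a)² + (-1·δp/p)²) = √(8.24e-05 + 1.19e-05 + 0.00752) = 0.0872

0.0872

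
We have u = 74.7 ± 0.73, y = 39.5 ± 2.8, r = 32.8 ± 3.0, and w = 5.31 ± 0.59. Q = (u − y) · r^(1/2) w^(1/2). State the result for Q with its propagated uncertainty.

Let h = u − y = 35.2. δh = √(δu² + δy²) = √(0.533 + 7.84) = 2.89, so δh/h = 0.0822.
Q is then a monomial in h, r, w:
δQ/Q = √((δh/h)² + (½·δr/r)² + (½·δw/w)²) = √(0.00676 + 0.00209 + 0.00309) = 0.109
Q = 465, so δQ = 0.109 × 465 = 50.8.

465 ± 50.8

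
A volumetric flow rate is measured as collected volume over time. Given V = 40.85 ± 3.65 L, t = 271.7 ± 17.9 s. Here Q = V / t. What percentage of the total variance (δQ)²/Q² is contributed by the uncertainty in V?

64.8%

(δQ/Q)² = (1·δV/V)² + (-1·δt/t)²
  V term: (1×0.0894)² = 0.00798
  t term: (-1×0.0659)² = 0.00434
Total = 0.0123. Share from V = 0.00798/0.0123 = 0.648.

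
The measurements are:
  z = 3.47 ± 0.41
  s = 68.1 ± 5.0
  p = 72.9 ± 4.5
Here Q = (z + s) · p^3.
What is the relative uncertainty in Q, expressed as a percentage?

19.8%

Let u = z + s = 71.6. δu = √(δz² + δs²) = √(0.168 + 25.0) = 5.02, so δu/u = 0.0701.
Q is then a monomial in u, p:
δQ/Q = √((δu/u)² + (3·δp/p)²) = √(0.00491 + 0.0343) = 0.198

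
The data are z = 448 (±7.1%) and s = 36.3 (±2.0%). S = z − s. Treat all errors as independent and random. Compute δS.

Each term contributes (cᵢ δxᵢ)² to (δS)²:
  (δz)² = 1010;  (δs)² = 0.527
δS = √(1010) = 31.8

31.8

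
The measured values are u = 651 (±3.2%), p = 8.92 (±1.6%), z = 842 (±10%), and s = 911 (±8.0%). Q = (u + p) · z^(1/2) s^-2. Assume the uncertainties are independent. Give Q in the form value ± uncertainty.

Let w = u + p = 660. δw = √(δu² + δp²) = √(434 + 0.0204) = 20.8, so δw/w = 0.0316.
Q is then a monomial in w, z, s:
δQ/Q = √((δw/w)² + (½·δz/z)² + (-2·δs/s)²) = √(0.000997 + 0.00250 + 0.0256) = 0.171
Q = 0.0231, so δQ = 0.171 × 0.0231 = 0.00394.

0.0231 ± 0.00394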